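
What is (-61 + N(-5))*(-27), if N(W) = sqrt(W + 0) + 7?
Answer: 1458 - 27*I*sqrt(5) ≈ 1458.0 - 60.374*I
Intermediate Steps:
N(W) = 7 + sqrt(W) (N(W) = sqrt(W) + 7 = 7 + sqrt(W))
(-61 + N(-5))*(-27) = (-61 + (7 + sqrt(-5)))*(-27) = (-61 + (7 + I*sqrt(5)))*(-27) = (-54 + I*sqrt(5))*(-27) = 1458 - 27*I*sqrt(5)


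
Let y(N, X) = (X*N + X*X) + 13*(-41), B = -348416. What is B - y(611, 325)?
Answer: -652083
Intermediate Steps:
y(N, X) = -533 + X² + N*X (y(N, X) = (N*X + X²) - 533 = (X² + N*X) - 533 = -533 + X² + N*X)
B - y(611, 325) = -348416 - (-533 + 325² + 611*325) = -348416 - (-533 + 105625 + 198575) = -348416 - 1*303667 = -348416 - 303667 = -652083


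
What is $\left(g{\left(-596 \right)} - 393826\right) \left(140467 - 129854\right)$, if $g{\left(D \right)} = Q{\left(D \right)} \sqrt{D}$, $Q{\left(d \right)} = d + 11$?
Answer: $-4179675338 - 12417210 i \sqrt{149} \approx -4.1797 \cdot 10^{9} - 1.5157 \cdot 10^{8} i$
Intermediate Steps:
$Q{\left(d \right)} = 11 + d$
$g{\left(D \right)} = \sqrt{D} \left(11 + D\right)$ ($g{\left(D \right)} = \left(11 + D\right) \sqrt{D} = \sqrt{D} \left(11 + D\right)$)
$\left(g{\left(-596 \right)} - 393826\right) \left(140467 - 129854\right) = \left(\sqrt{-596} \left(11 - 596\right) - 393826\right) \left(140467 - 129854\right) = \left(2 i \sqrt{149} \left(-585\right) - 393826\right) 10613 = \left(- 1170 i \sqrt{149} - 393826\right) 10613 = \left(-393826 - 1170 i \sqrt{149}\right) 10613 = -4179675338 - 12417210 i \sqrt{149}$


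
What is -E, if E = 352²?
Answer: -123904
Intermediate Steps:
E = 123904
-E = -1*123904 = -123904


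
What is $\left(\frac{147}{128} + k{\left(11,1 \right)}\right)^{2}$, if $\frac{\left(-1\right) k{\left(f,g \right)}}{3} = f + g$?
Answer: $\frac{19900521}{16384} \approx 1214.6$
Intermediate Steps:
$k{\left(f,g \right)} = - 3 f - 3 g$ ($k{\left(f,g \right)} = - 3 \left(f + g\right) = - 3 f - 3 g$)
$\left(\frac{147}{128} + k{\left(11,1 \right)}\right)^{2} = \left(\frac{147}{128} - 36\right)^{2} = \left(- \frac{4461}{128}\right)^{2} = \frac{19900521}{16384}$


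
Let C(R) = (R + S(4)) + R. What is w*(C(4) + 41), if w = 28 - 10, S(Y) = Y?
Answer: 954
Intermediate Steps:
w = 18
C(R) = 4 + 2*R (C(R) = (R + 4) + R = (4 + R) + R = 4 + 2*R)
w*(C(4) + 41) = 18*((4 + 2*4) + 41) = 18*((4 + 8) + 41) = 18*(12 + 41) = 18*53 = 954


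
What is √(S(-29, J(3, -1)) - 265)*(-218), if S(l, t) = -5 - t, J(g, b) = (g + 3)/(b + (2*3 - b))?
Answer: -218*I*√271 ≈ -3588.7*I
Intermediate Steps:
J(g, b) = ½ + g/6 (J(g, b) = (3 + g)/(b + (6 - b)) = (3 + g)/6 = (3 + g)*(⅙) = ½ + g/6)
√(S(-29, J(3, -1)) - 265)*(-218) = √((-5 - (½ + (⅙)*3)) - 265)*(-218) = √((-5 - (½ + ½)) - 265)*(-218) = √((-5 - 1*1) - 265)*(-218) = √((-5 - 1) - 265)*(-218) = √(-6 - 265)*(-218) = √(-271)*(-218) = (I*√271)*(-218) = -218*I*√271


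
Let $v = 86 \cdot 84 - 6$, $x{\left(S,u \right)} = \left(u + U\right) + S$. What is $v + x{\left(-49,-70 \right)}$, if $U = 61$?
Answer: $7160$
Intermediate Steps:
$x{\left(S,u \right)} = 61 + S + u$ ($x{\left(S,u \right)} = \left(u + 61\right) + S = \left(61 + u\right) + S = 61 + S + u$)
$v = 7218$ ($v = 7224 - 6 = 7218$)
$v + x{\left(-49,-70 \right)} = 7218 - 58 = 7160$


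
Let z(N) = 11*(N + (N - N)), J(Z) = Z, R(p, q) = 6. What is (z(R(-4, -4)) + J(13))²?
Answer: 6241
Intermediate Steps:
z(N) = 11*N (z(N) = 11*(N + 0) = 11*N)
(z(R(-4, -4)) + J(13))² = (11*6 + 13)² = (66 + 13)² = 79² = 6241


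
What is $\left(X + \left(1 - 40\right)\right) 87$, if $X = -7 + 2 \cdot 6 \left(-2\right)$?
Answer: $-6090$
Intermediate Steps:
$X = -31$ ($X = -7 + 2 \left(-12\right) = -7 - 24 = -31$)
$\left(X + \left(1 - 40\right)\right) 87 = \left(-31 + \left(1 - 40\right)\right) 87 = \left(-31 - 39\right) 87 = \left(-70\right) 87 = -6090$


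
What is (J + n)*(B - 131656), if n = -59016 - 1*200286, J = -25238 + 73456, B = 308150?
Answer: -37255059496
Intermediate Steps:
J = 48218
n = -259302 (n = -59016 - 200286 = -259302)
(J + n)*(B - 131656) = (48218 - 259302)*(308150 - 131656) = -211084*176494 = -37255059496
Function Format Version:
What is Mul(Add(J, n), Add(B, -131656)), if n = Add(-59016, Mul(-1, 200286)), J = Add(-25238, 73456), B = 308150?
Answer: -37255059496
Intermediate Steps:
J = 48218
n = -259302 (n = Add(-59016, -200286) = -259302)
Mul(Add(J, n), Add(B, -131656)) = Mul(Add(48218, -259302), Add(308150, -131656)) = Mul(-211084, 176494) = -37255059496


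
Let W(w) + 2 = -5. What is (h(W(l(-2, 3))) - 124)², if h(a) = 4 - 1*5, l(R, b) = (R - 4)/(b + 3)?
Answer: 15625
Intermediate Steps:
l(R, b) = (-4 + R)/(3 + b)
W(w) = -7 (W(w) = -2 - 5 = -7)
h(a) = -1 (h(a) = 4 - 5 = -1)
(h(W(l(-2, 3))) - 124)² = (-1 - 124)² = (-125)² = 15625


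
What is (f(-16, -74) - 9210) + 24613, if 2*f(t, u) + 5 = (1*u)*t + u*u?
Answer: 37461/2 ≈ 18731.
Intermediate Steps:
f(t, u) = -5/2 + u²/2 + t*u/2 (f(t, u) = -5/2 + ((1*u)*t + u*u)/2 = -5/2 + (u*t + u²)/2 = -5/2 + (t*u + u²)/2 = -5/2 + (u² + t*u)/2 = -5/2 + (u²/2 + t*u/2) = -5/2 + u²/2 + t*u/2)
(f(-16, -74) - 9210) + 24613 = ((-5/2 + (½)*(-74)² + (½)*(-16)*(-74)) - 9210) + 24613 = ((-5/2 + (½)*5476 + 592) - 9210) + 24613 = ((-5/2 + 2738 + 592) - 9210) + 24613 = (6655/2 - 9210) + 24613 = -11765/2 + 24613 = 37461/2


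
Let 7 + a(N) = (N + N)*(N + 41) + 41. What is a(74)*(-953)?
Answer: -16252462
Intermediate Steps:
a(N) = 34 + 2*N*(41 + N) (a(N) = -7 + ((N + N)*(N + 41) + 41) = -7 + ((2*N)*(41 + N) + 41) = -7 + (2*N*(41 + N) + 41) = -7 + (41 + 2*N*(41 + N)) = 34 + 2*N*(41 + N))
a(74)*(-953) = (34 + 2*74² + 82*74)*(-953) = (34 + 2*5476 + 6068)*(-953) = (34 + 10952 + 6068)*(-953) = 17054*(-953) = -16252462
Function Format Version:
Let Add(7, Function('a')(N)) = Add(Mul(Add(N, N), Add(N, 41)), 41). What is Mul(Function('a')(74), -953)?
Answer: -16252462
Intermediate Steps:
Function('a')(N) = Add(34, Mul(2, N, Add(41, N))) (Function('a')(N) = Add(-7, Add(Mul(Add(N, N), Add(N, 41)), 41)) = Add(-7, Add(Mul(Mul(2, N), Add(41, N)), 41)) = Add(-7, Add(Mul(2, N, Add(41, N)), 41)) = Add(-7, Add(41, Mul(2, N, Add(41, N)))) = Add(34, Mul(2, N, Add(41, N))))
Mul(Function('a')(74), -953) = Mul(Add(34, Mul(2, Pow(74, 2)), Mul(82, 74)), -953) = Mul(Add(34, Mul(2, 5476), 6068), -953) = Mul(Add(34, 10952, 6068), -953) = Mul(17054, -953) = -16252462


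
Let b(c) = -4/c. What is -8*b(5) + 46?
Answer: 262/5 ≈ 52.400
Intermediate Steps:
-8*b(5) + 46 = -(-32)/5 + 46 = -8*(-4/5) + 46 = 32/5 + 46 = 262/5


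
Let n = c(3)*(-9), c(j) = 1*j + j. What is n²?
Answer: 2916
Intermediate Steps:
c(j) = 2*j (c(j) = j + j = 2*j)
n = -54 (n = (2*3)*(-9) = 6*(-9) = -54)
n² = (-54)² = 2916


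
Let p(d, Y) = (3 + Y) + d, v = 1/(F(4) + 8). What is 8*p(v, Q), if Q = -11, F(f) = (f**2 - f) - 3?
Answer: -1080/17 ≈ -63.529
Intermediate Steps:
F(f) = -3 + f**2 - f
v = 1/17 (v = 1/((-3 + 4**2 - 1*4) + 8) = 1/((-3 + 16 - 4) + 8) = 1/(9 + 8) = 1/17 ≈ 0.058824)
p(d, Y) = 3 + Y + d
8*p(v, Q) = 8*(3 - 11 + 1/17) = 8*(-135/17) = -1080/17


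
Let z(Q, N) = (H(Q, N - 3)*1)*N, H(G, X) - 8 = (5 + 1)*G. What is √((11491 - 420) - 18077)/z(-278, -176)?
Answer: I*√7006/292160 ≈ 0.00028649*I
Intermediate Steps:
H(G, X) = 8 + 6*G (H(G, X) = 8 + (5 + 1)*G = 8 + 6*G)
z(Q, N) = N*(8 + 6*Q) (z(Q, N) = ((8 + 6*Q)*1)*N = (8 + 6*Q)*N = N*(8 + 6*Q))
√((11491 - 420) - 18077)/z(-278, -176) = √((11491 - 420) - 18077)/((2*(-176)*(4 + 3*(-278)))) = √(11071 - 18077)/((2*(-176)*(4 - 834))) = √(-7006)/((2*(-176)*(-830))) = (I*√7006)/292160 = (I*√7006)*(1/292160) = I*√7006/292160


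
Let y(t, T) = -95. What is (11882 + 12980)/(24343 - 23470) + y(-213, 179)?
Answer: -58073/873 ≈ -66.521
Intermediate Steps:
(11882 + 12980)/(24343 - 23470) + y(-213, 179) = (11882 + 12980)/(24343 - 23470) - 95 = 24862/873 - 95 = -58073/873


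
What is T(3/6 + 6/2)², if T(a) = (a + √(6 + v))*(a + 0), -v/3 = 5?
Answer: 637/16 + 1029*I/4 ≈ 39.813 + 257.25*I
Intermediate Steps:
v = -15 (v = -3*5 = -15)
T(a) = a*(a + 3*I) (T(a) = (a + √(6 - 15))*(a + 0) = (a + √(-9))*a = (a + 3*I)*a = a*(a + 3*I))
T(3/6 + 6/2)² = ((3/6 + 6/2)*((3/6 + 6/2) + 3*I))² = ((3*(⅙) + 6*(½))*((3*(⅙) + 6*(½)) + 3*I))² = ((½ + 3)*((½ + 3) + 3*I))² = (7*(7/2 + 3*I)/2)² = (49/4 + 21*I/2)²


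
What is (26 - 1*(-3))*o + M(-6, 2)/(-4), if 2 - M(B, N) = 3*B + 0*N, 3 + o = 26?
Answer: 662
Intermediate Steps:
o = 23 (o = -3 + 26 = 23)
M(B, N) = 2 - 3*B (M(B, N) = 2 - (3*B + 0*N) = 2 - (3*B + 0) = 2 - 3*B)
(26 - 1*(-3))*o + M(-6, 2)/(-4) = (26 - 1*(-3))*23 + (2 - 3*(-6))/(-4) = (26 + 3)*23 + (2 + 18)*(-1/4) = 29*23 + 20*(-1/4) = 667 - 5 = 662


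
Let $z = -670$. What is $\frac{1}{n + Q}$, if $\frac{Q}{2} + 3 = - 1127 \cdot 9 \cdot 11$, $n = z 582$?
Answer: $- \frac{1}{613092} \approx -1.6311 \cdot 10^{-6}$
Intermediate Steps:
$n = -389940$ ($n = \left(-670\right) 582 = -389940$)
$Q = -223152$ ($Q = -6 + 2 \left(- 1127 \cdot 9 \cdot 11\right) = -6 + 2 \left(\left(-1127\right) 99\right) = -6 + 2 \left(-111573\right) = -6 - 223146 = -223152$)
$\frac{1}{n + Q} = \frac{1}{-389940 - 223152} = \frac{1}{-613092} = - \frac{1}{613092}$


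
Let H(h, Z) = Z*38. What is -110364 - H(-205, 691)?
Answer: -136622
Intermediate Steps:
H(h, Z) = 38*Z
-110364 - H(-205, 691) = -110364 - 38*691 = -110364 - 1*26258 = -110364 - 26258 = -136622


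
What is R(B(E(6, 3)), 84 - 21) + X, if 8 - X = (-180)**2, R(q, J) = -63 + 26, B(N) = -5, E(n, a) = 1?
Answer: -32429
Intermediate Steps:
R(q, J) = -37
X = -32392 (X = 8 - 1*(-180)**2 = 8 - 1*32400 = 8 - 32400 = -32392)
R(B(E(6, 3)), 84 - 21) + X = -37 - 32392 = -32429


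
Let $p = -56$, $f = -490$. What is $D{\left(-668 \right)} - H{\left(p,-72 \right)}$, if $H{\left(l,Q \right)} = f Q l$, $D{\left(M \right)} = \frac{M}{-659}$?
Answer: $\frac{1301973788}{659} \approx 1.9757 \cdot 10^{6}$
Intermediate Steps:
$D{\left(M \right)} = - \frac{M}{659}$ ($D{\left(M \right)} = M \left(- \frac{1}{659}\right) = - \frac{M}{659}$)
$H{\left(l,Q \right)} = - 490 Q l$
$D{\left(-668 \right)} - H{\left(p,-72 \right)} = \left(- \frac{1}{659}\right) \left(-668\right) - \left(-490\right) \left(-72\right) \left(-56\right) = \frac{668}{659} - -1975680 = \frac{668}{659} + 1975680 = \frac{1301973788}{659}$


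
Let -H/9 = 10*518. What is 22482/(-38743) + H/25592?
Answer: -85055643/35411102 ≈ -2.4019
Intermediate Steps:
H = -46620 (H = -90*518 = -9*5180 = -46620)
22482/(-38743) + H/25592 = 22482/(-38743) - 46620/25592 = 22482*(-1/38743) - 46620*1/25592 = -22482/38743 - 1665/914 = -85055643/35411102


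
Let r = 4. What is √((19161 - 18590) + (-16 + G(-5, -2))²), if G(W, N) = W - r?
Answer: 2*√299 ≈ 34.583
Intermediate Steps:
G(W, N) = -4 + W (G(W, N) = W - 1*4 = W - 4 = -4 + W)
√((19161 - 18590) + (-16 + G(-5, -2))²) = √((19161 - 18590) + (-16 + (-4 - 5))²) = √(571 + (-16 - 9)²) = √(571 + (-25)²) = √(571 + 625) = √1196 = 2*√299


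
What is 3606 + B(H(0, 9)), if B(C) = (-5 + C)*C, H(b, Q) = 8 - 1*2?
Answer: 3612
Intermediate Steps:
H(b, Q) = 6 (H(b, Q) = 8 - 2 = 6)
B(C) = C*(-5 + C)
3606 + B(H(0, 9)) = 3606 + 6*(-5 + 6) = 3606 + 6*1 = 3606 + 6 = 3612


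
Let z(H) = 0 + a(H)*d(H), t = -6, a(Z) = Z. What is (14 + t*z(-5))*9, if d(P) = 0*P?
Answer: 126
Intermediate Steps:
d(P) = 0
z(H) = 0 (z(H) = 0 + H*0 = 0 + 0 = 0)
(14 + t*z(-5))*9 = (14 - 6*0)*9 = (14 + 0)*9 = 14*9 = 126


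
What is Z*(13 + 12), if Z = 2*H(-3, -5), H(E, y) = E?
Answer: -150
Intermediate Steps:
Z = -6 (Z = 2*(-3) = -6)
Z*(13 + 12) = -6*(13 + 12) = -6*25 = -150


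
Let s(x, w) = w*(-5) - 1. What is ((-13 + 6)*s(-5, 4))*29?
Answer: 4263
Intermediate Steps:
s(x, w) = -1 - 5*w (s(x, w) = -5*w - 1 = -1 - 5*w)
((-13 + 6)*s(-5, 4))*29 = ((-13 + 6)*(-1 - 5*4))*29 = -7*(-1 - 20)*29 = -7*(-21)*29 = 147*29 = 4263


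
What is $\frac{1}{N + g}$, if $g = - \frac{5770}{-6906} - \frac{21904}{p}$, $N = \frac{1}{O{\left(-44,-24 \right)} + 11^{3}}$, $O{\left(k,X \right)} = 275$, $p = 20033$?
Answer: $- \frac{111093362094}{28580753093} \approx -3.887$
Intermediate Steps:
$N = \frac{1}{1606}$ ($N = \frac{1}{275 + 11^{3}} = \frac{1}{275 + 1331} = \frac{1}{1606} \approx 0.00062266$)
$g = - \frac{17839307}{69173949}$ ($g = - \frac{5770}{-6906} - \frac{21904}{20033} = \left(-5770\right) \left(- \frac{1}{6906}\right) - \frac{21904}{20033} = \frac{2885}{3453} - \frac{21904}{20033} = - \frac{17839307}{69173949} \approx -0.25789$)
$\frac{1}{N + g} = \frac{1}{\frac{1}{1606} - \frac{17839307}{69173949}} = \frac{1}{- \frac{28580753093}{111093362094}} = - \frac{111093362094}{28580753093}$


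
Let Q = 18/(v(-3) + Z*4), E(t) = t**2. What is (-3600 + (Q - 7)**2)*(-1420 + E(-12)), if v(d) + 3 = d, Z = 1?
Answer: 4266944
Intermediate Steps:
v(d) = -3 + d
Q = -9 (Q = 18/((-3 - 3) + 1*4) = 18/(-6 + 4) = 18/(-2) = 18*(-1/2) = -9)
(-3600 + (Q - 7)**2)*(-1420 + E(-12)) = (-3600 + (-9 - 7)**2)*(-1420 + (-12)**2) = (-3600 + (-16)**2)*(-1420 + 144) = (-3600 + 256)*(-1276) = -3344*(-1276) = 4266944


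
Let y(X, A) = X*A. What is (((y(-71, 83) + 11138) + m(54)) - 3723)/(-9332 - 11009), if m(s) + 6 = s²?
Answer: -4432/20341 ≈ -0.21789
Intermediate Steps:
y(X, A) = A*X
m(s) = -6 + s²
(((y(-71, 83) + 11138) + m(54)) - 3723)/(-9332 - 11009) = (((83*(-71) + 11138) + (-6 + 54²)) - 3723)/(-9332 - 11009) = (((-5893 + 11138) + (-6 + 2916)) - 3723)/(-20341) = ((5245 + 2910) - 3723)*(-1/20341) = (8155 - 3723)*(-1/20341) = 4432*(-1/20341) = -4432/20341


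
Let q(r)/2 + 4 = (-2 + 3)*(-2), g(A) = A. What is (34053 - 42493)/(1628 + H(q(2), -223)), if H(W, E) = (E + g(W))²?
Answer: -8440/56853 ≈ -0.14845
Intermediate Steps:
q(r) = -12 (q(r) = -8 + 2*((-2 + 3)*(-2)) = -8 + 2*(1*(-2)) = -8 + 2*(-2) = -8 - 4 = -12)
H(W, E) = (E + W)²
(34053 - 42493)/(1628 + H(q(2), -223)) = (34053 - 42493)/(1628 + (-223 - 12)²) = -8440/(1628 + (-235)²) = -8440/(1628 + 55225) = -8440/56853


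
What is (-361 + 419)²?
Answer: 3364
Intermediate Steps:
(-361 + 419)² = 58² = 3364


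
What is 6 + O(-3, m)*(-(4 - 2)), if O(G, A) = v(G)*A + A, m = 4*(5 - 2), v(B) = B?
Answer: 54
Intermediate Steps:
m = 12 (m = 4*3 = 12)
O(G, A) = A + A*G (O(G, A) = G*A + A = A*G + A = A + A*G)
6 + O(-3, m)*(-(4 - 2)) = 6 + (12*(1 - 3))*(-(4 - 2)) = 6 + (12*(-2))*(-1*2) = 6 - 24*(-2) = 6 + 48 = 54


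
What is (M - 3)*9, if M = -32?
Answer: -315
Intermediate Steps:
(M - 3)*9 = (-32 - 3)*9 = -35*9 = -315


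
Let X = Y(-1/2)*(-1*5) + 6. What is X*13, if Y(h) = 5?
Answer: -247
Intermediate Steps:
X = -19 (X = 5*(-1*5) + 6 = 5*(-5) + 6 = -25 + 6 = -19)
X*13 = -19*13 = -247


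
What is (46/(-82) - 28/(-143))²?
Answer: 4583881/34374769 ≈ 0.13335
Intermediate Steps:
(46/(-82) - 28/(-143))² = (46*(-1/82) - 28*(-1/143))² = (-23/41 + 28/143)² = (-2141/5863)² = 4583881/34374769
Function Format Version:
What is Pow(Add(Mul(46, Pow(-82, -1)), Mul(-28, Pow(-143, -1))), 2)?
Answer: Rational(4583881, 34374769) ≈ 0.13335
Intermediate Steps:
Pow(Add(Mul(46, Pow(-82, -1)), Mul(-28, Pow(-143, -1))), 2) = Pow(Add(Mul(46, Rational(-1, 82)), Mul(-28, Rational(-1, 143))), 2) = Pow(Add(Rational(-23, 41), Rational(28, 143)), 2) = Pow(Rational(-2141, 5863), 2) = Rational(4583881, 34374769)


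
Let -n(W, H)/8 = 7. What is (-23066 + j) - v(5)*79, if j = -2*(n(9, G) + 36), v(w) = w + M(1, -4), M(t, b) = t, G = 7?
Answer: -23500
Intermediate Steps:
n(W, H) = -56 (n(W, H) = -8*7 = -56)
v(w) = 1 + w (v(w) = w + 1 = 1 + w)
j = 40 (j = -2*(-56 + 36) = -2*(-20) = 40)
(-23066 + j) - v(5)*79 = (-23066 + 40) - (1 + 5)*79 = -23026 - 6*79 = -23026 - 1*474 = -23026 - 474 = -23500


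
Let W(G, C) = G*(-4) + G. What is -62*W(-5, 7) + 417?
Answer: -513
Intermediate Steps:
W(G, C) = -3*G (W(G, C) = -4*G + G = -3*G)
-62*W(-5, 7) + 417 = -(-186)*(-5) + 417 = -62*15 + 417 = -930 + 417 = -513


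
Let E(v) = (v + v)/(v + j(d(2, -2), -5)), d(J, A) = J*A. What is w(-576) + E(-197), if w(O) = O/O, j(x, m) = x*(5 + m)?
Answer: 3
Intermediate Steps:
d(J, A) = A*J
E(v) = 2 (E(v) = (v + v)/(v + (-2*2)*(5 - 5)) = (2*v)/(v - 4*0) = (2*v)/(v + 0) = (2*v)/v = 2)
w(O) = 1
w(-576) + E(-197) = 1 + 2 = 3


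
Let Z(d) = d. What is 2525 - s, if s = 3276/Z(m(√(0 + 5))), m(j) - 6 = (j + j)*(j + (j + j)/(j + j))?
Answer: 135871/59 + 1638*√5/59 ≈ 2365.0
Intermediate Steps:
m(j) = 6 + 2*j*(1 + j) (m(j) = 6 + (j + j)*(j + (j + j)/(j + j)) = 6 + (2*j)*(j + (2*j)/((2*j))) = 6 + (2*j)*(j + (2*j)*(1/(2*j))) = 6 + (2*j)*(j + 1) = 6 + (2*j)*(1 + j) = 6 + 2*j*(1 + j))
s = 3276/(16 + 2*√5) (s = 3276/(6 + 2*√(0 + 5) + 2*(√(0 + 5))²) = 3276/(6 + 2*√5 + 2*(√5)²) = 3276/(6 + 2*√5 + 2*5) = 3276/(6 + 2*√5 + 10) = 3276/(16 + 2*√5) ≈ 160.02)
2525 - s = 2525 - (13104/59 - 1638*√5/59) = 2525 + (-13104/59 + 1638*√5/59) = 135871/59 + 1638*√5/59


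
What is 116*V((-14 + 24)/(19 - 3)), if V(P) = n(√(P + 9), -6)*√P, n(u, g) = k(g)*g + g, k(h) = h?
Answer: 870*√10 ≈ 2751.2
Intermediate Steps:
n(u, g) = g + g² (n(u, g) = g*g + g = g² + g = g + g²)
V(P) = 30*√P (V(P) = (-6*(1 - 6))*√P = (-6*(-5))*√P = 30*√P)
116*V((-14 + 24)/(19 - 3)) = 116*(30*√((-14 + 24)/(19 - 3))) = 116*(30*√(10/16)) = 116*(30*√(10*(1/16))) = 116*(30*√(5/8)) = 116*(30*(√10/4)) = 116*(15*√10/2) = 870*√10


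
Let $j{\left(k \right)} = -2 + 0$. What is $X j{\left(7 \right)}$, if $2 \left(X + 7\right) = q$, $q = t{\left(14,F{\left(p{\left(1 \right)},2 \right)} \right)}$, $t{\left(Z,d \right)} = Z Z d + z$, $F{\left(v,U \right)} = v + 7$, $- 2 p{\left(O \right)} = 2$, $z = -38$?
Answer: $-1124$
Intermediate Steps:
$j{\left(k \right)} = -2$
$p{\left(O \right)} = -1$ ($p{\left(O \right)} = \left(- \frac{1}{2}\right) 2 = -1$)
$F{\left(v,U \right)} = 7 + v$
$t{\left(Z,d \right)} = -38 + d Z^{2}$ ($t{\left(Z,d \right)} = Z Z d - 38 = Z^{2} d - 38 = d Z^{2} - 38 = -38 + d Z^{2}$)
$q = 1138$ ($q = -38 + \left(7 - 1\right) 14^{2} = -38 + 6 \cdot 196 = -38 + 1176 = 1138$)
$X = 562$ ($X = -7 + \frac{1}{2} \cdot 1138 = -7 + 569 = 562$)
$X j{\left(7 \right)} = 562 \left(-2\right) = -1124$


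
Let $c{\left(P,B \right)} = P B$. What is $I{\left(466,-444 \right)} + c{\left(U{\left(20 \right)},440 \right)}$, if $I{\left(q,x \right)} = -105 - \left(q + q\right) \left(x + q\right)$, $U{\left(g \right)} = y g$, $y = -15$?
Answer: $-152609$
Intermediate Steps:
$U{\left(g \right)} = - 15 g$
$I{\left(q,x \right)} = -105 - 2 q \left(q + x\right)$
$c{\left(P,B \right)} = B P$
$I{\left(466,-444 \right)} + c{\left(U{\left(20 \right)},440 \right)} = \left(-105 - 2 \cdot 466^{2} - 932 \left(-444\right)\right) + 440 \left(\left(-15\right) 20\right) = \left(-105 - 434312 + 413808\right) + 440 \left(-300\right) = \left(-105 - 434312 + 413808\right) - 132000 = -20609 - 132000 = -152609$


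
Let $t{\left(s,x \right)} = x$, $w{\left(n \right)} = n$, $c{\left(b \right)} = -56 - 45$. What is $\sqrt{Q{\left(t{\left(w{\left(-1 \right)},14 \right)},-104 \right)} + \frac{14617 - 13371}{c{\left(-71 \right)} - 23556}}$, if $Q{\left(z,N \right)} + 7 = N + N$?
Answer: $\frac{i \sqrt{120355011157}}{23657} \approx 14.665 i$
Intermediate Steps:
$c{\left(b \right)} = -101$ ($c{\left(b \right)} = -56 - 45 = -101$)
$Q{\left(z,N \right)} = -7 + 2 N$ ($Q{\left(z,N \right)} = -7 + \left(N + N\right) = -7 + 2 N$)
$\sqrt{Q{\left(t{\left(w{\left(-1 \right)},14 \right)},-104 \right)} + \frac{14617 - 13371}{c{\left(-71 \right)} - 23556}} = \sqrt{\left(-7 + 2 \left(-104\right)\right) + \frac{14617 - 13371}{-101 - 23556}} = \sqrt{\left(-7 - 208\right) + \frac{1246}{-23657}} = \sqrt{-215 + 1246 \left(- \frac{1}{23657}\right)} = \sqrt{-215 - \frac{1246}{23657}} = \sqrt{- \frac{5087501}{23657}} = \frac{i \sqrt{120355011157}}{23657}$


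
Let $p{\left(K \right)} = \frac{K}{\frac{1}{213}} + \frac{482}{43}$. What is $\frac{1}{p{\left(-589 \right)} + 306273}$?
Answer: $\frac{43}{7775570} \approx 5.5301 \cdot 10^{-6}$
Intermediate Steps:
$p{\left(K \right)} = \frac{482}{43} + 213 K$ ($p{\left(K \right)} = K \frac{1}{\frac{1}{213}} + 482 \cdot \frac{1}{43} = K 213 + \frac{482}{43} = 213 K + \frac{482}{43} = \frac{482}{43} + 213 K$)
$\frac{1}{p{\left(-589 \right)} + 306273} = \frac{1}{\left(\frac{482}{43} + 213 \left(-589\right)\right) + 306273} = \frac{1}{\left(\frac{482}{43} - 125457\right) + 306273} = \frac{1}{- \frac{5394169}{43} + 306273} = \frac{1}{\frac{7775570}{43}} = \frac{43}{7775570}$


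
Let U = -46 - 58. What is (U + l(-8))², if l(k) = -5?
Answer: 11881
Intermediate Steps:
U = -104
(U + l(-8))² = (-104 - 5)² = (-109)² = 11881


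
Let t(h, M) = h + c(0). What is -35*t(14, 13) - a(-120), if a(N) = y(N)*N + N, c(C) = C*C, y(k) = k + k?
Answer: -29170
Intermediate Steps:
y(k) = 2*k
c(C) = C²
t(h, M) = h (t(h, M) = h + 0² = h + 0 = h)
a(N) = N + 2*N² (a(N) = (2*N)*N + N = 2*N² + N = N + 2*N²)
-35*t(14, 13) - a(-120) = -35*14 - (-120)*(1 + 2*(-120)) = -490 - (-120)*(1 - 240) = -490 - (-120)*(-239) = -490 - 1*28680 = -490 - 28680 = -29170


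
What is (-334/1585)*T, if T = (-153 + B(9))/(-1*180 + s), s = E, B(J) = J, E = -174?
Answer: -8016/93515 ≈ -0.085719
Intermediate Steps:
s = -174
T = 24/59 (T = (-153 + 9)/(-1*180 - 174) = -144/(-180 - 174) = -144/(-354) = -144*(-1/354) = 24/59 ≈ 0.40678)
(-334/1585)*T = -334/1585*(24/59) = -334*1/1585*(24/59) = -334/1585*24/59 = -8016/93515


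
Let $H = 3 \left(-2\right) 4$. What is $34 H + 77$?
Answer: $-739$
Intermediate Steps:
$H = -24$ ($H = \left(-6\right) 4 = -24$)
$34 H + 77 = 34 \left(-24\right) + 77 = -816 + 77 = -739$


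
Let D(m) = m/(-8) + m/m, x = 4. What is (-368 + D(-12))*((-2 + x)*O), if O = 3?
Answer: -2193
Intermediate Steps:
D(m) = 1 - m/8 (D(m) = m*(-⅛) + 1 = -m/8 + 1 = 1 - m/8)
(-368 + D(-12))*((-2 + x)*O) = (-368 + (1 - ⅛*(-12)))*((-2 + 4)*3) = (-368 + (1 + 3/2))*(2*3) = (-368 + 5/2)*6 = -731/2*6 = -2193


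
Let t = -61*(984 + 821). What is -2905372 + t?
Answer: -3015477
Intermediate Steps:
t = -110105 (t = -61*1805 = -110105)
-2905372 + t = -2905372 - 110105 = -3015477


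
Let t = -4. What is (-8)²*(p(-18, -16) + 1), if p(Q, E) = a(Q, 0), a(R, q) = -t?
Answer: 320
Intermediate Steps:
a(R, q) = 4 (a(R, q) = -1*(-4) = 4)
p(Q, E) = 4
(-8)²*(p(-18, -16) + 1) = (-8)²*(4 + 1) = 64*5 = 320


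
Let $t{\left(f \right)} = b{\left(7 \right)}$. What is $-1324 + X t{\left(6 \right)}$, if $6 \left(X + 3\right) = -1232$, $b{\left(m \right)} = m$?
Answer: $- \frac{8347}{3} \approx -2782.3$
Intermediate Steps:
$X = - \frac{625}{3}$ ($X = -3 + \frac{1}{6} \left(-1232\right) = -3 - \frac{616}{3} = - \frac{625}{3} \approx -208.33$)
$t{\left(f \right)} = 7$
$-1324 + X t{\left(6 \right)} = -1324 - \frac{4375}{3} = - \frac{8347}{3}$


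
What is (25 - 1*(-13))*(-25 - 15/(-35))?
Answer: -6536/7 ≈ -933.71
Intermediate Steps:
(25 - 1*(-13))*(-25 - 15/(-35)) = (25 + 13)*(-25 - 15*(-1/35)) = 38*(-25 + 3/7) = 38*(-172/7) = -6536/7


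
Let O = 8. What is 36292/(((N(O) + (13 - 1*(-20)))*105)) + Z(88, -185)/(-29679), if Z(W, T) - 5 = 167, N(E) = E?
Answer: 358789936/42589365 ≈ 8.4244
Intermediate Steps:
Z(W, T) = 172 (Z(W, T) = 5 + 167 = 172)
36292/(((N(O) + (13 - 1*(-20)))*105)) + Z(88, -185)/(-29679) = 36292/(((8 + (13 - 1*(-20)))*105)) + 172/(-29679) = 36292/(((8 + (13 + 20))*105)) + 172*(-1/29679) = 36292/(((8 + 33)*105)) - 172/29679 = 36292/((41*105)) - 172/29679 = 36292/4305 - 172/29679 = 358789936/42589365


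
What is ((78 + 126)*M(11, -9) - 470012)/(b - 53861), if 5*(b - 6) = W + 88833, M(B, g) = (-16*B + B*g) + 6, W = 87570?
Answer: 25235/893 ≈ 28.259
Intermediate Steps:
M(B, g) = 6 - 16*B + B*g
b = 176433/5 (b = 6 + (87570 + 88833)/5 = 6 + (⅕)*176403 = 6 + 176403/5 = 176433/5 ≈ 35287.)
((78 + 126)*M(11, -9) - 470012)/(b - 53861) = ((78 + 126)*(6 - 16*11 + 11*(-9)) - 470012)/(176433/5 - 53861) = (204*(6 - 176 - 99) - 470012)/(-92872/5) = (204*(-269) - 470012)*(-5/92872) = (-54876 - 470012)*(-5/92872) = -524888*(-5/92872) = 25235/893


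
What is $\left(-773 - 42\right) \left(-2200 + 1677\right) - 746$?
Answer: $425499$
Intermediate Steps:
$\left(-773 - 42\right) \left(-2200 + 1677\right) - 746 = \left(-815\right) \left(-523\right) - 746 = 426245 - 746 = 425499$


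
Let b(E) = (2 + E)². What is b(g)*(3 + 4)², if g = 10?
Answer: 7056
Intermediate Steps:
b(g)*(3 + 4)² = (2 + 10)²*(3 + 4)² = 12²*7² = 144*49 = 7056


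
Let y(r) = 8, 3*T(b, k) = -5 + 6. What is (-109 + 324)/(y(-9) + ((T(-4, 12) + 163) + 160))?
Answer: 645/994 ≈ 0.64889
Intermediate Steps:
T(b, k) = 1/3 (T(b, k) = (-5 + 6)/3 = (1/3)*1 = 1/3)
(-109 + 324)/(y(-9) + ((T(-4, 12) + 163) + 160)) = (-109 + 324)/(8 + ((1/3 + 163) + 160)) = 215/(8 + (490/3 + 160)) = 215/(8 + 970/3) = 215/(994/3) = 215*(3/994) = 645/994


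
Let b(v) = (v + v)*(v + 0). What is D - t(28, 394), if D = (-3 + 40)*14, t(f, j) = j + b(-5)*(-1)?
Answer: 174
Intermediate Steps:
b(v) = 2*v**2 (b(v) = (2*v)*v = 2*v**2)
t(f, j) = -50 + j (t(f, j) = j + (2*(-5)**2)*(-1) = j + (2*25)*(-1) = j + 50*(-1) = j - 50 = -50 + j)
D = 518 (D = 37*14 = 518)
D - t(28, 394) = 518 - (-50 + 394) = 518 - 1*344 = 518 - 344 = 174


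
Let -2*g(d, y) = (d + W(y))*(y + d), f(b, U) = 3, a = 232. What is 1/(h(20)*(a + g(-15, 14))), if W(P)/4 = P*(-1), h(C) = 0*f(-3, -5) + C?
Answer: 1/3930 ≈ 0.00025445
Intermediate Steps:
h(C) = C (h(C) = 0*3 + C = 0 + C = C)
W(P) = -4*P (W(P) = 4*(P*(-1)) = 4*(-P) = -4*P)
g(d, y) = -(d + y)*(d - 4*y)/2 (g(d, y) = -(d - 4*y)*(y + d)/2 = -(d - 4*y)*(d + y)/2 = -(d + y)*(d - 4*y)/2)
1/(h(20)*(a + g(-15, 14))) = 1/(20*(232 + (2*14² - ½*(-15)² + (3/2)*(-15)*14))) = 1/(20*(232 + (2*196 - ½*225 - 315))) = 1/(20*(232 + (392 - 225/2 - 315))) = 1/(20*(232 - 71/2)) = 1/(20*(393/2)) = 1/3930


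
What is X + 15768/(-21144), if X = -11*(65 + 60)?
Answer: -1212032/881 ≈ -1375.7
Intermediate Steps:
X = -1375 (X = -11*125 = -1375)
X + 15768/(-21144) = -1375 + 15768/(-21144) = -1375 + 15768*(-1/21144) = -1375 - 657/881 = -1212032/881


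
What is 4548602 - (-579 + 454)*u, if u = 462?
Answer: 4606352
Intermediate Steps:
4548602 - (-579 + 454)*u = 4548602 - (-579 + 454)*462 = 4548602 - (-125)*462 = 4548602 - 1*(-57750) = 4548602 + 57750 = 4606352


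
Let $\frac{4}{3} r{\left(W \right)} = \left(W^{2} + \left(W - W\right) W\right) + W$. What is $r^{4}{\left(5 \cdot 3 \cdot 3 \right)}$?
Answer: $\frac{92949363050625}{16} \approx 5.8093 \cdot 10^{12}$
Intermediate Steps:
$r{\left(W \right)} = \frac{3 W}{4} + \frac{3 W^{2}}{4}$ ($r{\left(W \right)} = \frac{3 \left(\left(W^{2} + \left(W - W\right) W\right) + W\right)}{4} = \frac{3 \left(\left(W^{2} + 0 W\right) + W\right)}{4} = \frac{3 \left(\left(W^{2} + 0\right) + W\right)}{4} = \frac{3 \left(W^{2} + W\right)}{4} = \frac{3 \left(W + W^{2}\right)}{4} = \frac{3 W}{4} + \frac{3 W^{2}}{4}$)
$r^{4}{\left(5 \cdot 3 \cdot 3 \right)} = \left(\frac{3 \cdot 5 \cdot 3 \cdot 3 \left(1 + 5 \cdot 3 \cdot 3\right)}{4}\right)^{4} = \left(\frac{3 \cdot 15 \cdot 3 \left(1 + 15 \cdot 3\right)}{4}\right)^{4} = \left(\frac{3}{4} \cdot 45 \left(1 + 45\right)\right)^{4} = \left(\frac{3}{4} \cdot 45 \cdot 46\right)^{4} = \left(\frac{3105}{2}\right)^{4} = \frac{92949363050625}{16}$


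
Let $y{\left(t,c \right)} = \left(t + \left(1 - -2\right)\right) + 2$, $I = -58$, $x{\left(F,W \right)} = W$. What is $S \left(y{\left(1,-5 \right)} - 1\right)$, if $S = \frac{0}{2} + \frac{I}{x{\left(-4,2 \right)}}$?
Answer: $-145$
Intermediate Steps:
$y{\left(t,c \right)} = 5 + t$ ($y{\left(t,c \right)} = \left(t + \left(1 + 2\right)\right) + 2 = \left(t + 3\right) + 2 = \left(3 + t\right) + 2 = 5 + t$)
$S = -29$ ($S = \frac{0}{2} - \frac{58}{2} = 0 \cdot \frac{1}{2} - 29 = 0 - 29 = -29$)
$S \left(y{\left(1,-5 \right)} - 1\right) = - 29 \left(\left(5 + 1\right) - 1\right) = - 29 \left(6 - 1\right) = \left(-29\right) 5 = -145$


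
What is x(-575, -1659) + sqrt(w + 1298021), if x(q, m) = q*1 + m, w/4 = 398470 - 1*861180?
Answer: -2234 + I*sqrt(552819) ≈ -2234.0 + 743.52*I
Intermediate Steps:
w = -1850840 (w = 4*(398470 - 1*861180) = 4*(398470 - 861180) = 4*(-462710) = -1850840)
x(q, m) = m + q (x(q, m) = q + m = m + q)
x(-575, -1659) + sqrt(w + 1298021) = (-1659 - 575) + sqrt(-1850840 + 1298021) = -2234 + sqrt(-552819) = -2234 + I*sqrt(552819)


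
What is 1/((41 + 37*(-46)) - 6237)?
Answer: -1/7898 ≈ -0.00012661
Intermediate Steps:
1/((41 + 37*(-46)) - 6237) = 1/((41 - 1702) - 6237) = 1/(-1661 - 6237) = 1/(-7898) = -1/7898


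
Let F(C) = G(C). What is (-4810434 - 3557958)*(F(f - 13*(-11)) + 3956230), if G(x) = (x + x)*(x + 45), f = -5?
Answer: -33529954225296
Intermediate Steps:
G(x) = 2*x*(45 + x) (G(x) = (2*x)*(45 + x) = 2*x*(45 + x))
F(C) = 2*C*(45 + C)
(-4810434 - 3557958)*(F(f - 13*(-11)) + 3956230) = (-4810434 - 3557958)*(2*(-5 - 13*(-11))*(45 + (-5 - 13*(-11))) + 3956230) = -8368392*(2*(-5 + 143)*(45 + (-5 + 143)) + 3956230) = -8368392*(2*138*(45 + 138) + 3956230) = -8368392*(2*138*183 + 3956230) = -8368392*(50508 + 3956230) = -8368392*4006738 = -33529954225296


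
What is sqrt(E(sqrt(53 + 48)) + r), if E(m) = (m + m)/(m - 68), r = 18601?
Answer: sqrt(1264868 - 18603*sqrt(101))/sqrt(68 - sqrt(101)) ≈ 136.38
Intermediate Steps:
E(m) = 2*m/(-68 + m) (E(m) = (2*m)/(-68 + m) = 2*m/(-68 + m))
sqrt(E(sqrt(53 + 48)) + r) = sqrt(2*sqrt(53 + 48)/(-68 + sqrt(53 + 48)) + 18601) = sqrt(2*sqrt(101)/(-68 + sqrt(101)) + 18601) = sqrt(18601 + 2*sqrt(101)/(-68 + sqrt(101)))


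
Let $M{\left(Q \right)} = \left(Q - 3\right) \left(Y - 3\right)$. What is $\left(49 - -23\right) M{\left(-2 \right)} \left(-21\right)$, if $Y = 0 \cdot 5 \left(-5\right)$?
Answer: $-22680$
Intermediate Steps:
$Y = 0$ ($Y = 0 \left(-5\right) = 0$)
$M{\left(Q \right)} = 9 - 3 Q$ ($M{\left(Q \right)} = \left(Q - 3\right) \left(0 - 3\right) = \left(-3 + Q\right) \left(-3\right) = 9 - 3 Q$)
$\left(49 - -23\right) M{\left(-2 \right)} \left(-21\right) = \left(49 - -23\right) \left(9 - -6\right) \left(-21\right) = \left(49 + 23\right) \left(9 + 6\right) \left(-21\right) = 72 \cdot 15 \left(-21\right) = 1080 \left(-21\right) = -22680$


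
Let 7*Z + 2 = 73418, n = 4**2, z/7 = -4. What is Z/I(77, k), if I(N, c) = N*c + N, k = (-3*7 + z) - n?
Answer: -1311/616 ≈ -2.1282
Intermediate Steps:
z = -28 (z = 7*(-4) = -28)
n = 16
Z = 10488 (Z = -2/7 + (1/7)*73418 = -2/7 + 73418/7 = 10488)
k = -65 (k = (-3*7 - 28) - 1*16 = (-21 - 28) - 16 = -49 - 16 = -65)
I(N, c) = N + N*c
Z/I(77, k) = 10488/((77*(1 - 65))) = 10488/((77*(-64))) = 10488/(-4928) = 10488*(-1/4928) = -1311/616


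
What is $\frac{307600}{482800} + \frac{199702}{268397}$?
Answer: $\frac{447437607}{323955179} \approx 1.3812$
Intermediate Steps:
$\frac{307600}{482800} + \frac{199702}{268397} = 307600 \cdot \frac{1}{482800} + 199702 \cdot \frac{1}{268397} = \frac{769}{1207} + \frac{199702}{268397} = \frac{447437607}{323955179}$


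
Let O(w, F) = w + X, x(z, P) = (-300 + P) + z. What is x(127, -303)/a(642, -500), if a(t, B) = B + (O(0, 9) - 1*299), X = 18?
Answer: 476/781 ≈ 0.60948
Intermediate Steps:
x(z, P) = -300 + P + z
O(w, F) = 18 + w (O(w, F) = w + 18 = 18 + w)
a(t, B) = -281 + B (a(t, B) = B + ((18 + 0) - 1*299) = B + (18 - 299) = B - 281 = -281 + B)
x(127, -303)/a(642, -500) = (-300 - 303 + 127)/(-281 - 500) = -476/(-781) = -476*(-1/781) = 476/781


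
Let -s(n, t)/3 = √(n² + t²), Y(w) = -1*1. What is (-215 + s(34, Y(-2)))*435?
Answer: -93525 - 1305*√1157 ≈ -1.3791e+5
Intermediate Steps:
Y(w) = -1
s(n, t) = -3*√(n² + t²)
(-215 + s(34, Y(-2)))*435 = (-215 - 3*√(34² + (-1)²))*435 = (-215 - 3*√(1156 + 1))*435 = (-215 - 3*√1157)*435 = -93525 - 1305*√1157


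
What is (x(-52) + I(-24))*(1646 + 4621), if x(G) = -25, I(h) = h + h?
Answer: -457491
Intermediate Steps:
I(h) = 2*h
(x(-52) + I(-24))*(1646 + 4621) = (-25 + 2*(-24))*(1646 + 4621) = (-25 - 48)*6267 = -73*6267 = -457491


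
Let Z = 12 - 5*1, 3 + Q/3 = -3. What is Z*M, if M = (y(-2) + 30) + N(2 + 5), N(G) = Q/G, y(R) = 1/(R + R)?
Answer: 761/4 ≈ 190.25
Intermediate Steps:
Q = -18 (Q = -9 + 3*(-3) = -9 - 9 = -18)
y(R) = 1/(2*R)
N(G) = -18/G
Z = 7 (Z = 12 - 5 = 7)
M = 761/28 (M = ((½)/(-2) + 30) - 18/(2 + 5) = ((½)*(-½) + 30) - 18/7 = (-¼ + 30) - 18*⅐ = 119/4 - 18/7 = 761/28 ≈ 27.179)
Z*M = 7*(761/28) = 761/4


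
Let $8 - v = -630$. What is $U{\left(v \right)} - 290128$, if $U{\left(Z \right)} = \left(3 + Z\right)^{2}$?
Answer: $120753$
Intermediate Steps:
$v = 638$ ($v = 8 - -630 = 8 + 630 = 638$)
$U{\left(v \right)} - 290128 = \left(3 + 638\right)^{2} - 290128 = 641^{2} - 290128 = 410881 - 290128 = 120753$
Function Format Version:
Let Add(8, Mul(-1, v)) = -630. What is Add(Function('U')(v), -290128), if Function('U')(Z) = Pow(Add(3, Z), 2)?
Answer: 120753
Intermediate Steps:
v = 638 (v = Add(8, Mul(-1, -630)) = Add(8, 630) = 638)
Add(Function('U')(v), -290128) = Add(Pow(Add(3, 638), 2), -290128) = Add(Pow(641, 2), -290128) = Add(410881, -290128) = 120753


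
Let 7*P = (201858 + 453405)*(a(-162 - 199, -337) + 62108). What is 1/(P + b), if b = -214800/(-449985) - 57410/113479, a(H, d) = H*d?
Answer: 3404256521/58560217729533494775 ≈ 5.8133e-11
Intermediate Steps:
b = -97223310/3404256521 (b = -214800*(-1/449985) - 57410*1/113479 = 14320/29999 - 57410/113479 = -97223310/3404256521 ≈ -0.028559)
P = 17202057885 (P = ((201858 + 453405)*((-162 - 199)*(-337) + 62108))/7 = (655263*(-361*(-337) + 62108))/7 = (655263*(121657 + 62108))/7 = (655263*183765)/7 = (⅐)*120414405195 = 17202057885)
1/(P + b) = 1/(17202057885 - 97223310/3404256521) = 1/(58560217729533494775/3404256521) = 3404256521/58560217729533494775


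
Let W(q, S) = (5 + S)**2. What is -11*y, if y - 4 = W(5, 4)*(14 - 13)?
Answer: -935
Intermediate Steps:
y = 85 (y = 4 + (5 + 4)**2*(14 - 13) = 4 + 9**2*1 = 4 + 81*1 = 4 + 81 = 85)
-11*y = -11*85 = -935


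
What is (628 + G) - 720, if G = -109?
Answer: -201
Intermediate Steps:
(628 + G) - 720 = (628 - 109) - 720 = 519 - 720 = -201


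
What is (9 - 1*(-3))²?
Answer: 144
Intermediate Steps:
(9 - 1*(-3))² = (9 + 3)² = 12² = 144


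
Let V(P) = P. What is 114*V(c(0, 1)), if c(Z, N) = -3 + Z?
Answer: -342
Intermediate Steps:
114*V(c(0, 1)) = 114*(-3 + 0) = 114*(-3) = -342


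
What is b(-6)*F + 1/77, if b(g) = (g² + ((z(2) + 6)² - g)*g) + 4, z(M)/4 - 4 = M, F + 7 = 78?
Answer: -29499931/77 ≈ -3.8312e+5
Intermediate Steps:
F = 71 (F = -7 + 78 = 71)
z(M) = 16 + 4*M
b(g) = 4 + g² + g*(900 - g) (b(g) = (g² + (((16 + 4*2) + 6)² - g)*g) + 4 = (g² + (((16 + 8) + 6)² - g)*g) + 4 = (g² + ((24 + 6)² - g)*g) + 4 = (g² + (30² - g)*g) + 4 = (g² + (900 - g)*g) + 4 = (g² + g*(900 - g)) + 4 = 4 + g² + g*(900 - g))
b(-6)*F + 1/77 = (4 + 900*(-6))*71 + 1/77 = (4 - 5400)*71 + 1/77 = -5396*71 + 1/77 = -383116 + 1/77 = -29499931/77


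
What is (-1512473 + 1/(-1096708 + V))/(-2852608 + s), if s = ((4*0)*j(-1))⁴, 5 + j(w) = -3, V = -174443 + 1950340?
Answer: 256813756099/484364993728 ≈ 0.53021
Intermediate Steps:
V = 1775897
j(w) = -8 (j(w) = -5 - 3 = -8)
s = 0 (s = ((4*0)*(-8))⁴ = (0*(-8))⁴ = 0⁴ = 0)
(-1512473 + 1/(-1096708 + V))/(-2852608 + s) = (-1512473 + 1/(-1096708 + 1775897))/(-2852608 + 0) = (-1512473 + 1/679189)/(-2852608) = (-1512473 + 1/679189)*(-1/2852608) = -1027255024396/679189*(-1/2852608) = 256813756099/484364993728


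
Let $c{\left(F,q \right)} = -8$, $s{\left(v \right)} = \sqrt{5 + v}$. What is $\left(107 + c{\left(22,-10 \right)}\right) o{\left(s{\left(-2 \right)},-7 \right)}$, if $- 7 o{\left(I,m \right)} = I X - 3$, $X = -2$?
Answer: $\frac{297}{7} + \frac{198 \sqrt{3}}{7} \approx 91.421$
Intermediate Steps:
$o{\left(I,m \right)} = \frac{3}{7} + \frac{2 I}{7}$ ($o{\left(I,m \right)} = - \frac{I \left(-2\right) - 3}{7} = - \frac{- 2 I - 3}{7} = - \frac{-3 - 2 I}{7} = \frac{3}{7} + \frac{2 I}{7}$)
$\left(107 + c{\left(22,-10 \right)}\right) o{\left(s{\left(-2 \right)},-7 \right)} = \left(107 - 8\right) \left(\frac{3}{7} + \frac{2 \sqrt{5 - 2}}{7}\right) = 99 \left(\frac{3}{7} + \frac{2 \sqrt{3}}{7}\right) = \frac{297}{7} + \frac{198 \sqrt{3}}{7}$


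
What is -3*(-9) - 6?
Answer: 21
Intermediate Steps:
-3*(-9) - 6 = 27 - 6 = 21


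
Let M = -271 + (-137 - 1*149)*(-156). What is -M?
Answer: -44345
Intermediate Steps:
M = 44345 (M = -271 + (-137 - 149)*(-156) = -271 - 286*(-156) = -271 + 44616 = 44345)
-M = -1*44345 = -44345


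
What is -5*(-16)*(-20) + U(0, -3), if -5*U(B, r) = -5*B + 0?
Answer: -1600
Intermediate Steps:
U(B, r) = B (U(B, r) = -(-5*B + 0)/5 = -(-1)*B = B)
-5*(-16)*(-20) + U(0, -3) = -5*(-16)*(-20) + 0 = 80*(-20) + 0 = -1600 + 0 = -1600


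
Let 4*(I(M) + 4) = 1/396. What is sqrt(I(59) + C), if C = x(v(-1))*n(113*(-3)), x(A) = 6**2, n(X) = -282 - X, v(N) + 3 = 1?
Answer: sqrt(35684363)/132 ≈ 45.255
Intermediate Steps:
I(M) = -6335/1584 (I(M) = -4 + (1/4)/396 = -4 + (1/4)*(1/396) = -4 + 1/1584 = -6335/1584)
v(N) = -2 (v(N) = -3 + 1 = -2)
x(A) = 36
C = 2052 (C = 36*(-282 - 113*(-3)) = 36*(-282 - 1*(-339)) = 36*(-282 + 339) = 36*57 = 2052)
sqrt(I(59) + C) = sqrt(-6335/1584 + 2052) = sqrt(3244033/1584) = sqrt(35684363)/132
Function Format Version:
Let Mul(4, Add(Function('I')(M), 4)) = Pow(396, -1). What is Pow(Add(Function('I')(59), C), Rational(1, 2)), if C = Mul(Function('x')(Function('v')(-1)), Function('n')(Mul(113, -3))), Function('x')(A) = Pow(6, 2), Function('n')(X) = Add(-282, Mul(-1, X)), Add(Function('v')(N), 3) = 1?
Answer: Mul(Rational(1, 132), Pow(35684363, Rational(1, 2))) ≈ 45.255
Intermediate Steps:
Function('I')(M) = Rational(-6335, 1584) (Function('I')(M) = Add(-4, Mul(Rational(1, 4), Pow(396, -1))) = Add(-4, Mul(Rational(1, 4), Rational(1, 396))) = Add(-4, Rational(1, 1584)) = Rational(-6335, 1584))
Function('v')(N) = -2 (Function('v')(N) = Add(-3, 1) = -2)
Function('x')(A) = 36
C = 2052 (C = Mul(36, Add(-282, Mul(-1, Mul(113, -3)))) = Mul(36, Add(-282, Mul(-1, -339))) = Mul(36, Add(-282, 339)) = Mul(36, 57) = 2052)
Pow(Add(Function('I')(59), C), Rational(1, 2)) = Pow(Add(Rational(-6335, 1584), 2052), Rational(1, 2)) = Pow(Rational(3244033, 1584), Rational(1, 2)) = Mul(Rational(1, 132), Pow(35684363, Rational(1, 2)))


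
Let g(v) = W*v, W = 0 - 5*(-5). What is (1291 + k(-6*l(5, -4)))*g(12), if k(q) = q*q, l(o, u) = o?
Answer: 657300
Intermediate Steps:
W = 25 (W = 0 + 25 = 25)
g(v) = 25*v
k(q) = q**2
(1291 + k(-6*l(5, -4)))*g(12) = (1291 + (-6*5)**2)*(25*12) = (1291 + (-30)**2)*300 = (1291 + 900)*300 = 2191*300 = 657300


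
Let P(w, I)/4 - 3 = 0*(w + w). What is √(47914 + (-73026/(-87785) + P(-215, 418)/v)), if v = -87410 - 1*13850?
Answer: √9465127080366147555835/444455455 ≈ 218.89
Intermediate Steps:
P(w, I) = 12 (P(w, I) = 12 + 4*(0*(w + w)) = 12 + 4*(0*(2*w)) = 12 + 4*0 = 12 + 0 = 12)
v = -101260 (v = -87410 - 13850 = -101260)
√(47914 + (-73026/(-87785) + P(-215, 418)/v)) = √(47914 + (-73026/(-87785) + 12/(-101260))) = √(47914 + (-73026*(-1/87785) + 12*(-1/101260))) = √(47914 + (73026/87785 - 3/25315)) = √(47914 + 369677967/444455455) = √(21296008348837/444455455) = √9465127080366147555835/444455455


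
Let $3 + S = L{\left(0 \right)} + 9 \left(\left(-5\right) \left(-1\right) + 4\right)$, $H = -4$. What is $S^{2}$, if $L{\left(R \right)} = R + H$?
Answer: $5476$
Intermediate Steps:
$L{\left(R \right)} = -4 + R$ ($L{\left(R \right)} = R - 4 = -4 + R$)
$S = 74$ ($S = -3 + \left(\left(-4 + 0\right) + 9 \left(\left(-5\right) \left(-1\right) + 4\right)\right) = -3 - \left(4 - 9 \left(5 + 4\right)\right) = -3 + \left(-4 + 9 \cdot 9\right) = -3 + \left(-4 + 81\right) = -3 + 77 = 74$)
$S^{2} = 74^{2} = 5476$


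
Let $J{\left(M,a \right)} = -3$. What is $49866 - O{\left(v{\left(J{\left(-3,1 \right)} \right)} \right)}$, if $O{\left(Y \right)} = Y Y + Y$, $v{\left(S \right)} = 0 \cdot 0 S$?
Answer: $49866$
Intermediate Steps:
$v{\left(S \right)} = 0$ ($v{\left(S \right)} = 0 S = 0$)
$O{\left(Y \right)} = Y + Y^{2}$ ($O{\left(Y \right)} = Y^{2} + Y = Y + Y^{2}$)
$49866 - O{\left(v{\left(J{\left(-3,1 \right)} \right)} \right)} = 49866 - 0 \left(1 + 0\right) = 49866 - 0 \cdot 1 = 49866 - 0 = 49866 + 0 = 49866$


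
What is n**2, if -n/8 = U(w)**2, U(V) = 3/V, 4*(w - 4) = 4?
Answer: 5184/625 ≈ 8.2944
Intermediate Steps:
w = 5 (w = 4 + (1/4)*4 = 4 + 1 = 5)
n = -72/25 (n = -8*(3/5)**2 = -8*9/25 = -72/25 ≈ -2.8800)
n**2 = (-72/25)**2 = 5184/625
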